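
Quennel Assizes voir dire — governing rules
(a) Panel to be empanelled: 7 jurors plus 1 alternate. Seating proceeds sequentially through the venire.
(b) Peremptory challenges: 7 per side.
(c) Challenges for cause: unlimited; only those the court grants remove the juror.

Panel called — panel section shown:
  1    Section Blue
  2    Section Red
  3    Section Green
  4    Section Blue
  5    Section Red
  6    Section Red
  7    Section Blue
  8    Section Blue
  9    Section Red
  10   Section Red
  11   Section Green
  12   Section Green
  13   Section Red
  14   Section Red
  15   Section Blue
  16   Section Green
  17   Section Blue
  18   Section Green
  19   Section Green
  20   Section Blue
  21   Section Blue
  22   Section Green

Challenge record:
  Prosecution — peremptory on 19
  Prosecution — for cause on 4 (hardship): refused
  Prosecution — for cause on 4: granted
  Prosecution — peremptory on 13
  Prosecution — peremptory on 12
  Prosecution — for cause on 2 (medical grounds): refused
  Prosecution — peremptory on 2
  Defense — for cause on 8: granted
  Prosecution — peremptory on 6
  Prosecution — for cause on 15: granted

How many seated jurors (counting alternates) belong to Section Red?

4

Removed: #2, #4, #6, #8, #12, #13, #15, #19.
Seated (8 incl. alternates): #1, #3, #5, #7, #9, #10, #11, #14.
Of those, in Section Red: #5, #9, #10, #14 → 4.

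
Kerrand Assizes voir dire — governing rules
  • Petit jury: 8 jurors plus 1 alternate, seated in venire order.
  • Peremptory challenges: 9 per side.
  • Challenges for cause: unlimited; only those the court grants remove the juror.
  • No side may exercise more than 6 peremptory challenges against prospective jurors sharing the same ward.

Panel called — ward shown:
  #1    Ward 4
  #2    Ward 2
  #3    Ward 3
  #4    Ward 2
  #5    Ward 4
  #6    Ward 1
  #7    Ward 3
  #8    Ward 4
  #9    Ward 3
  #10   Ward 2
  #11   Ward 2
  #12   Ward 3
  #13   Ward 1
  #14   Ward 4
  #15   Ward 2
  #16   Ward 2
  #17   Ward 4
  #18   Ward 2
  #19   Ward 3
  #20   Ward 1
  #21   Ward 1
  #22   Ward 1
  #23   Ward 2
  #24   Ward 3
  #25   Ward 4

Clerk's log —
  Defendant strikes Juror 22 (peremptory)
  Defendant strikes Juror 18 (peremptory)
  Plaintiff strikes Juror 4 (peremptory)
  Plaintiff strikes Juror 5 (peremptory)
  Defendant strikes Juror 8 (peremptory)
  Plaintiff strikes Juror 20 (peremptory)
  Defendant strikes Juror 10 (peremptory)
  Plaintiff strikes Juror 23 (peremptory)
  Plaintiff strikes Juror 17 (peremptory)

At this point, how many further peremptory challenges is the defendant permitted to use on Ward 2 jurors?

Defendant peremptories so far: #22, #18, #8, #10 — 4 of 9 used, 5 left overall.
Against Ward 2: #18, #10 — 2 used; per-ward cap 6 leaves 4.
Binding limit: min(5, 4) = 4.

4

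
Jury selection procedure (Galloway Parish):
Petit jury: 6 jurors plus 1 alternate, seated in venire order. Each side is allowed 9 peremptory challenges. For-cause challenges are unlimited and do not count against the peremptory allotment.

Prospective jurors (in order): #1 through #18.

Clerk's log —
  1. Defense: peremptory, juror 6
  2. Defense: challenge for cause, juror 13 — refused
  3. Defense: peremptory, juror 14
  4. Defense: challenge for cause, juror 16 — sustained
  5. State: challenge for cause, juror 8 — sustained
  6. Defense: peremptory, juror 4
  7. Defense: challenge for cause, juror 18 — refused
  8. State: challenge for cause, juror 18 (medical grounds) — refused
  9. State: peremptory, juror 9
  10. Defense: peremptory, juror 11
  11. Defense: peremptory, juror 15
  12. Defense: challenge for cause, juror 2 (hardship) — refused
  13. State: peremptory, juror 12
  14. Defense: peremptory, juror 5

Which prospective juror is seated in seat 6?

Removed: #4, #5, #6, #8, #9, #11, #12, #14, #15, #16. (#2, #13, #18 stay — for-cause denied.)
Filling seats in venire order through position 6: #1, #2, #3, #7, #10, #13.
So seat 6 is #13.

13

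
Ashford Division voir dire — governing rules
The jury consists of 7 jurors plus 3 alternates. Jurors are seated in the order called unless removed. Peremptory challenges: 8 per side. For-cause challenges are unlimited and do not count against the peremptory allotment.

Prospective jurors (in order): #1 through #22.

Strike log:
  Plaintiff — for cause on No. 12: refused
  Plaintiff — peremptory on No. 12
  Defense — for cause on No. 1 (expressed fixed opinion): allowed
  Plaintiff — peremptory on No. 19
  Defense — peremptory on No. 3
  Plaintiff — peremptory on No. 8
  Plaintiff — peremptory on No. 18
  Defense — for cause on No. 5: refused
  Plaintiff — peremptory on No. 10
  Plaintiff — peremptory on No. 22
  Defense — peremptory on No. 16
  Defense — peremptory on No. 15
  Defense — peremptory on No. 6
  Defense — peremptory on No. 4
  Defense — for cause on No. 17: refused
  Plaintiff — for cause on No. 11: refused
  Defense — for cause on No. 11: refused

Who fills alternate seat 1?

Removed: #1, #3, #4, #6, #8, #10, #12, #15, #16, #18, #19, #22. (#5, #11, #17 stay — for-cause denied.)
Seating in order: seats 1–7 → #2, #5, #7, #9, #11, #13, #14; alternates → #17, #20, #21.
So alternate 1 is #17.

17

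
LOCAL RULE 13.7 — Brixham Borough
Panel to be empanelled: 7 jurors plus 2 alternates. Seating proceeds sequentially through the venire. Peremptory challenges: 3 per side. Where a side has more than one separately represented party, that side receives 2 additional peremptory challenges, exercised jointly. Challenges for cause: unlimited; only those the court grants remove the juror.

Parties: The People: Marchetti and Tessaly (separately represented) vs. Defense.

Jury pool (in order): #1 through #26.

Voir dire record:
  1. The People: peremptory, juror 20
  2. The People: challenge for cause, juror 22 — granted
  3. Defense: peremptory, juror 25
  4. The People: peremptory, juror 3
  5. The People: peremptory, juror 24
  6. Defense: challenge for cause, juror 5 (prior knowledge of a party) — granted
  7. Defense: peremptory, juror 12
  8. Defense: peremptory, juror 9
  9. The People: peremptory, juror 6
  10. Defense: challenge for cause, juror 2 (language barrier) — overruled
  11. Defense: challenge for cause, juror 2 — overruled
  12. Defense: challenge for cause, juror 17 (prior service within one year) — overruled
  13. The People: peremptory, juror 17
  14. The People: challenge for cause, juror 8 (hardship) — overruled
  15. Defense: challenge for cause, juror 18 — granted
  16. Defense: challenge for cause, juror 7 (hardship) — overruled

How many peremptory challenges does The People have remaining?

The People allotment: 3 base + 2 multi-party = 5.
The People peremptories used: #20, #3, #24, #6, #17 — 5 (for-cause on #22, #8 don't count).
Remaining: 5 − 5 = 0.

0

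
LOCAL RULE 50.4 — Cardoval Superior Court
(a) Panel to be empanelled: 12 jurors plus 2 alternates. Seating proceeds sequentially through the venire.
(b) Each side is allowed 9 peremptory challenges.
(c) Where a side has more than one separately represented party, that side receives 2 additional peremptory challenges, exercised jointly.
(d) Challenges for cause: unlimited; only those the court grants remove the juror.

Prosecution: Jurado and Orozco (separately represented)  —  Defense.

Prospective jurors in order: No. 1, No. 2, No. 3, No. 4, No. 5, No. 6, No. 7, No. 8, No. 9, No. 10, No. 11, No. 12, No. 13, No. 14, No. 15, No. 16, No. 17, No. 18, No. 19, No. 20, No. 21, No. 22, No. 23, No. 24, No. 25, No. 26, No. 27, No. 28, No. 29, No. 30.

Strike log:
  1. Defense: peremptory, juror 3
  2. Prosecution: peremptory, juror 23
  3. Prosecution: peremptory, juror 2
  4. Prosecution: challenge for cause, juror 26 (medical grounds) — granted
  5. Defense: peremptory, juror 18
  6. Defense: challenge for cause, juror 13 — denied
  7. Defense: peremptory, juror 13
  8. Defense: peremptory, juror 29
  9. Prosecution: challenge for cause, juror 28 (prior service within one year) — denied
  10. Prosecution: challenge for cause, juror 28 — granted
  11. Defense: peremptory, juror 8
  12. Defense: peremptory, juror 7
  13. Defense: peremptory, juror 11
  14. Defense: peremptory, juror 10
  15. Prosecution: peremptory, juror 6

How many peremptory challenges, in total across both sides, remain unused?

9

Prosecution allotment: 9 base + 2 multi-party = 11. Defense allotment: 9.
Prosecution peremptories used: #23, #2, #6 — 3 (for-cause on #26, #28, #28 don't count).
Defense peremptories used: #3, #18, #13, #29, #8, #7, #11, #10 — 8 (the for-cause on #13 doesn't count).
Remaining: (11 − 3) + (9 − 8) = 9.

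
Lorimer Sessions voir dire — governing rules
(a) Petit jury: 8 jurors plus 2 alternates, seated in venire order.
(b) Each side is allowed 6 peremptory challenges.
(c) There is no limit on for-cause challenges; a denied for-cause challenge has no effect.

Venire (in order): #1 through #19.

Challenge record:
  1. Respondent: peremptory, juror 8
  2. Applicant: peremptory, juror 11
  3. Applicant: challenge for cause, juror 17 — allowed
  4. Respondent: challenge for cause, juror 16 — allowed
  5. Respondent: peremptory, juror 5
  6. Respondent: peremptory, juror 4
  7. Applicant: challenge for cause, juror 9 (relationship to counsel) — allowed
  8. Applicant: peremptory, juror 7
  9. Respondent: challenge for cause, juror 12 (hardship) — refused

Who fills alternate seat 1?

Removed: #4, #5, #7, #8, #9, #11, #16, #17. (#12 stays — for-cause denied.)
Seating in order: seats 1–8 → #1, #2, #3, #6, #10, #12, #13, #14; alternates → #15, #18.
So alternate 1 is #15.

15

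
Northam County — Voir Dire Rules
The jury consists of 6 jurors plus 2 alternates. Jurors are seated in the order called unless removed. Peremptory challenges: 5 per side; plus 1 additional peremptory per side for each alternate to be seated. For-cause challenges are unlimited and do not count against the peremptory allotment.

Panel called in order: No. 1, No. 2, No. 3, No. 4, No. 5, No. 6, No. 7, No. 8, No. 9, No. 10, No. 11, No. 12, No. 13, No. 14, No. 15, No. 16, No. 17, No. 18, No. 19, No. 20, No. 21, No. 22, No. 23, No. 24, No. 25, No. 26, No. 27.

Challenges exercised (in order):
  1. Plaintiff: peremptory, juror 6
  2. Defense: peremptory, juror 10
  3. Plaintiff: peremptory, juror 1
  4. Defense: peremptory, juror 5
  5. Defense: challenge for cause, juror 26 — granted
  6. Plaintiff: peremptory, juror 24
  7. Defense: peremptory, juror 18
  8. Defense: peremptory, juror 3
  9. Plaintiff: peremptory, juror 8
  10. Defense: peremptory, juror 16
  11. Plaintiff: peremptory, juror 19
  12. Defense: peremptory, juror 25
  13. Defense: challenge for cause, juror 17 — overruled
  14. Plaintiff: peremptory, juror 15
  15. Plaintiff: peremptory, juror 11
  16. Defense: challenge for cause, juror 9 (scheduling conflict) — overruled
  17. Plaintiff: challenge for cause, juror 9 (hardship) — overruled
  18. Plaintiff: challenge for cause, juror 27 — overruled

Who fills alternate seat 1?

Removed: #1, #3, #5, #6, #8, #10, #11, #15, #16, #18, #19, #24, #25, #26. (#9, #17, #27 stay — for-cause denied.)
Seating in order: seats 1–6 → #2, #4, #7, #9, #12, #13; alternates → #14, #17.
So alternate 1 is #14.

14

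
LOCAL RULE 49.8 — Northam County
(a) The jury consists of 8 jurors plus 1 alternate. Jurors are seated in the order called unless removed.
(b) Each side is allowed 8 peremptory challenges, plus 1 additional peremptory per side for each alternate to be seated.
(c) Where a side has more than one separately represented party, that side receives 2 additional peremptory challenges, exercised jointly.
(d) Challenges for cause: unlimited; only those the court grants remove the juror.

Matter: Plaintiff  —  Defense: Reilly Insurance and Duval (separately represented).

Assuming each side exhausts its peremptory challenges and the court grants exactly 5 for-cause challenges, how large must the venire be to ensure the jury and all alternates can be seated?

Seats to fill: 8 + 1 alternates = 9.
Peremptories — Plaintiff: 8 + 1×1 = 9; Defense: 8 + 1×1 + 2 = 11; total 20.
For-cause removals: 5.
Minimum venire: 9 + 20 + 5 = 34.

34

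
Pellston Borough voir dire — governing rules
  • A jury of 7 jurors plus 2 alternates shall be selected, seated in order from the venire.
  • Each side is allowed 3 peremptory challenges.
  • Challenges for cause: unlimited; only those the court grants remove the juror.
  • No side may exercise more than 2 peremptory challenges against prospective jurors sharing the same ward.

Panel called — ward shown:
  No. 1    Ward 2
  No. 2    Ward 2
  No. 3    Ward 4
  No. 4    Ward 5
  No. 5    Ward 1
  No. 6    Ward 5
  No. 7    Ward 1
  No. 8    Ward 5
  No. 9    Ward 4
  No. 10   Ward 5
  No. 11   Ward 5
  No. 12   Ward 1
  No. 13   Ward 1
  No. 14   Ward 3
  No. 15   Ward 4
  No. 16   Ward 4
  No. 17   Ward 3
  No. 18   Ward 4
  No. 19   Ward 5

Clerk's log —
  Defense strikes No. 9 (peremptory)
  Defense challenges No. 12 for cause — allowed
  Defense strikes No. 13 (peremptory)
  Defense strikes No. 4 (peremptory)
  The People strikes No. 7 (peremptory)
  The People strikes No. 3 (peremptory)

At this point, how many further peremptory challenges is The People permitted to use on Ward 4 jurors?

1

The People peremptories so far: #7, #3 — 2 of 3 used, 1 left overall.
Against Ward 4: #3 — 1 used; per-ward cap 2 leaves 1.
Binding limit: min(1, 1) = 1.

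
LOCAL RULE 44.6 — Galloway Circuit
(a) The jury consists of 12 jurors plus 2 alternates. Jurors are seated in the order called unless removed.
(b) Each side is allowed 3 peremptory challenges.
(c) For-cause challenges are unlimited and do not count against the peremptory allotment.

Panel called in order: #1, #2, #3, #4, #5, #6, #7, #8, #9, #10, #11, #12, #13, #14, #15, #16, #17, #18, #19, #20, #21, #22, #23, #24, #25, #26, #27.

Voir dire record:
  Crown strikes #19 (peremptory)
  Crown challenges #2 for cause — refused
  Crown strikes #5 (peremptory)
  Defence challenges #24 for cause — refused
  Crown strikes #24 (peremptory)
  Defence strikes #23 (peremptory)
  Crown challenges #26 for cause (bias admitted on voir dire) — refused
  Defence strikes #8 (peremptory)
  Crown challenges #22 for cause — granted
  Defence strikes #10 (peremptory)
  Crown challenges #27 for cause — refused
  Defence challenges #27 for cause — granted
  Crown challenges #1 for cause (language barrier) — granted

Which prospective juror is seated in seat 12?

Removed: #1, #5, #8, #10, #19, #22, #23, #24, #27. (#2, #26 stay — for-cause denied.)
Seating in order: seats 1–12 → #2, #3, #4, #6, #7, #9, #11, #12, #13, #14, #15, #16; alternates → #17, #18.
So seat 12 is #16.

16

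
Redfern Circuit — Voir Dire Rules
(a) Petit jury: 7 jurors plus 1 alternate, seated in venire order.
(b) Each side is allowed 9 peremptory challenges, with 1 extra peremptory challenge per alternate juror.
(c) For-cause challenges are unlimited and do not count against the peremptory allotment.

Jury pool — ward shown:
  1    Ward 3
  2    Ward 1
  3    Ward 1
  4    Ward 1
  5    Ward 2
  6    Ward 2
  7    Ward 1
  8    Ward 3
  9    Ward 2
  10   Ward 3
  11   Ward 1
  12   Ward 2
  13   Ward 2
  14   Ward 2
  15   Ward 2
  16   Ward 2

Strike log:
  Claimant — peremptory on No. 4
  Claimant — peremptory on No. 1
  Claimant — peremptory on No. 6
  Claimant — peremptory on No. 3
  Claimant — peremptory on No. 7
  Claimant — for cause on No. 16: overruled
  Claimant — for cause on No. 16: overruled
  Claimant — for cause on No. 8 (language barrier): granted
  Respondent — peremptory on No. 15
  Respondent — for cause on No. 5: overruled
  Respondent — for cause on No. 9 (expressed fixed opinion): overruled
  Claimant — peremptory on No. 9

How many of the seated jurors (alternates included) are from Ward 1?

Removed: #1, #3, #4, #6, #7, #8, #9, #15.
Seated (8 incl. alternates): #2, #5, #10, #11, #12, #13, #14, #16.
Of those, in Ward 1: #2, #11 → 2.

2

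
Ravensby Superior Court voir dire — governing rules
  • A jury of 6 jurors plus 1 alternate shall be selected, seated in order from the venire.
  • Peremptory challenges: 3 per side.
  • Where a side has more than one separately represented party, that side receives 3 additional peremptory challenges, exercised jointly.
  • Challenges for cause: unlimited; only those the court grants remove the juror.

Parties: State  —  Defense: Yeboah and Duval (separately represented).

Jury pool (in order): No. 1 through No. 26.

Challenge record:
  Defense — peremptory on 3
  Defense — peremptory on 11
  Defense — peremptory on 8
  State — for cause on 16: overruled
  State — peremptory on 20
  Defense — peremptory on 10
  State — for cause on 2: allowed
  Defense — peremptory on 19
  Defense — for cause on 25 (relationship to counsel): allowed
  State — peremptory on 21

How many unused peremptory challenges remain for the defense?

1

Defense allotment: 3 base + 3 multi-party = 6.
Defense peremptories used: #3, #11, #8, #10, #19 — 5 (the for-cause on #25 doesn't count).
Remaining: 6 − 5 = 1.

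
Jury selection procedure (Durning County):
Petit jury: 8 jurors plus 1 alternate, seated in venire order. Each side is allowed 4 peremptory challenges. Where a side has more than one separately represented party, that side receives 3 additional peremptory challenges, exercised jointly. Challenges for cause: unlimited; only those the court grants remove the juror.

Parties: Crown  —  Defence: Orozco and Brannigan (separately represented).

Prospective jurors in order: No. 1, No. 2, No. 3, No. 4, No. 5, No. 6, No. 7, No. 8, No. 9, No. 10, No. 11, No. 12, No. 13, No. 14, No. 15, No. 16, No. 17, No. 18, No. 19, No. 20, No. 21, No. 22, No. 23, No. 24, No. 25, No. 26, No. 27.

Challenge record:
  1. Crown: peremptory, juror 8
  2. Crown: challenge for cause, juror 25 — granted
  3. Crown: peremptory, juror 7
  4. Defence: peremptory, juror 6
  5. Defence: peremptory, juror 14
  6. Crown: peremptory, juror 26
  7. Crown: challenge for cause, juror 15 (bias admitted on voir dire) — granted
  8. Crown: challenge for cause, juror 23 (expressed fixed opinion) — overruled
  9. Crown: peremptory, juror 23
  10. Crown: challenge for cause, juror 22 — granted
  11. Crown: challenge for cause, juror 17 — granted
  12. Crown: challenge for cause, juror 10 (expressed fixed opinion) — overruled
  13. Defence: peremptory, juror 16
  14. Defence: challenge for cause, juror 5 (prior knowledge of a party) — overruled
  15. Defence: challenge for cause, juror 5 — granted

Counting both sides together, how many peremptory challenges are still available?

Crown allotment: 4. Defence allotment: 4 base + 3 multi-party = 7.
Crown peremptories used: #8, #7, #26, #23 — 4 (for-cause on #25, #15, #23, #22, #17, #10 don't count).
Defence peremptories used: #6, #14, #16 — 3 (for-cause on #5, #5 don't count).
Remaining: (4 − 4) + (7 − 3) = 4.

4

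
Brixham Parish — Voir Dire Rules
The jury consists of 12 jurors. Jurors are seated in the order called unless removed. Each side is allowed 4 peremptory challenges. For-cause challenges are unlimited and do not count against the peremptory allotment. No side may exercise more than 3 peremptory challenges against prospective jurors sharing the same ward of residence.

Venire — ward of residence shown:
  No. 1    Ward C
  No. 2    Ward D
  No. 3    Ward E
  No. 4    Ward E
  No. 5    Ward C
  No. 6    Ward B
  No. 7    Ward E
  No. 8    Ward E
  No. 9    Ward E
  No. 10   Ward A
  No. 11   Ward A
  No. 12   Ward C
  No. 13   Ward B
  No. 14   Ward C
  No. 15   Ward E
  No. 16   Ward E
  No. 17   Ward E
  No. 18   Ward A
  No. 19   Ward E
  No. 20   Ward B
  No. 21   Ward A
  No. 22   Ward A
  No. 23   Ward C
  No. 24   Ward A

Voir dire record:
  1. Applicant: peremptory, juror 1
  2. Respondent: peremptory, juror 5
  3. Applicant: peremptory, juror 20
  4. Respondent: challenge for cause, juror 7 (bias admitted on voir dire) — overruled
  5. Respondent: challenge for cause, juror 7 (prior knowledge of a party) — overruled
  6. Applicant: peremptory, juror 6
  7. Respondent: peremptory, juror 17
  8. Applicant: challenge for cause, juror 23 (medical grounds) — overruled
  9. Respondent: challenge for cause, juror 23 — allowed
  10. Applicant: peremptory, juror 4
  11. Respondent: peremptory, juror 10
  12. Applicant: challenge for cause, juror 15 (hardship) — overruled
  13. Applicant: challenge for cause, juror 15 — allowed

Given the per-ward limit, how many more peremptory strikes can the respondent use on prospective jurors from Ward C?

1

Respondent peremptories so far: #5, #17, #10 — 3 of 4 used, 1 left overall.
Against Ward C: #5 — 1 used; per-ward cap 3 leaves 2.
Binding limit: min(1, 2) = 1.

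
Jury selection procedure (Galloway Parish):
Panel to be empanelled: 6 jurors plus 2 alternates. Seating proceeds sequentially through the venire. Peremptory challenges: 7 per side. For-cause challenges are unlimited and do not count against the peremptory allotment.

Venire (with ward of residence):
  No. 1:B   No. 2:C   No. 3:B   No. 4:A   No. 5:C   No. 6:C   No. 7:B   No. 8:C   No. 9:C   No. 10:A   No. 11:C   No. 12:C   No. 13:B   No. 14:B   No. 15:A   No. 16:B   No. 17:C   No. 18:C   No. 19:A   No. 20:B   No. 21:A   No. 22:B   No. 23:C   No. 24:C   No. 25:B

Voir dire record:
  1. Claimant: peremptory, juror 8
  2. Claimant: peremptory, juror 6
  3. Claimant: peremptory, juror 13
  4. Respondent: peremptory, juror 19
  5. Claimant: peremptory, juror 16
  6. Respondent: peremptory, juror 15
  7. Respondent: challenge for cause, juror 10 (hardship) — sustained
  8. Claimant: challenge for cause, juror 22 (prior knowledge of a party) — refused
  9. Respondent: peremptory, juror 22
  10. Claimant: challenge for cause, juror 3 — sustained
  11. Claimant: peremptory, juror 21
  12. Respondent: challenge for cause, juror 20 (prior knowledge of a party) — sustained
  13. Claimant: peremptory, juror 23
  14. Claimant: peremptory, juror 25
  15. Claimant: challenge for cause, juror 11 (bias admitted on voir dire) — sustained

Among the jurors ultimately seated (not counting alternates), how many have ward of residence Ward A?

1

Removed: #3, #6, #8, #10, #11, #13, #15, #16, #19, #20, #21, #22, #23, #25.
Seated jurors 1–6: #1, #2, #4, #5, #7, #9 (alternates #12, #14 not counted).
Of those, in Ward A: #4 → 1.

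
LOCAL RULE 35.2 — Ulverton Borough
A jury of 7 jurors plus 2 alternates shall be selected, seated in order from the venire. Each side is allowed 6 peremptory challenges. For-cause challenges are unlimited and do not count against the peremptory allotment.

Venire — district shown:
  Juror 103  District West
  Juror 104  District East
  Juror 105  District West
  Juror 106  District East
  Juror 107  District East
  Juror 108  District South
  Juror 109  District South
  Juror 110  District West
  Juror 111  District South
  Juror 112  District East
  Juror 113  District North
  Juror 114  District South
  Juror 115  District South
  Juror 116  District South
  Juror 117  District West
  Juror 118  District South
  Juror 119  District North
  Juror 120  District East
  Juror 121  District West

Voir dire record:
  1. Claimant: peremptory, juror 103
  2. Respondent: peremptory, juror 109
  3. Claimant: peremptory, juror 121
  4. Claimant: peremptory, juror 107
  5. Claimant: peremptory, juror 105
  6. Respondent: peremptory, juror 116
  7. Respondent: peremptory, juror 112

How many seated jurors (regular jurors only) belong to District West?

Removed: #103, #105, #107, #109, #112, #116, #121.
Seated jurors 1–7: #104, #106, #108, #110, #111, #113, #114 (alternates #115, #117 not counted).
Of those, in District West: #110 → 1.

1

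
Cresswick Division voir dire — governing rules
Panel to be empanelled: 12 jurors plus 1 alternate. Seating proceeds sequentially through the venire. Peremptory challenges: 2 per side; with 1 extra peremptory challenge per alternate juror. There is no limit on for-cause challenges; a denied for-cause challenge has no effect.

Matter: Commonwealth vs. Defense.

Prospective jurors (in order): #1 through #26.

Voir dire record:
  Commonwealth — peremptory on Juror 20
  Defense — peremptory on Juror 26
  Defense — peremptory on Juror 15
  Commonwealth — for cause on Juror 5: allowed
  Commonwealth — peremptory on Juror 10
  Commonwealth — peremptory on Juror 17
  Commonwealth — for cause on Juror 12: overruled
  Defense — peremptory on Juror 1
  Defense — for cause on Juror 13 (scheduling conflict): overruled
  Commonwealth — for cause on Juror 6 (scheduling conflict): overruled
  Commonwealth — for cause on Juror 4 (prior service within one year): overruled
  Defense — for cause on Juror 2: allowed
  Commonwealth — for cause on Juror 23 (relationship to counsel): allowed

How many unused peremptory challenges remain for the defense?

0

Defense allotment: 2 base + 1 × 1 alternate = 3.
Defense peremptories used: #26, #15, #1 — 3 (for-cause on #13, #2 don't count).
Remaining: 3 − 3 = 0.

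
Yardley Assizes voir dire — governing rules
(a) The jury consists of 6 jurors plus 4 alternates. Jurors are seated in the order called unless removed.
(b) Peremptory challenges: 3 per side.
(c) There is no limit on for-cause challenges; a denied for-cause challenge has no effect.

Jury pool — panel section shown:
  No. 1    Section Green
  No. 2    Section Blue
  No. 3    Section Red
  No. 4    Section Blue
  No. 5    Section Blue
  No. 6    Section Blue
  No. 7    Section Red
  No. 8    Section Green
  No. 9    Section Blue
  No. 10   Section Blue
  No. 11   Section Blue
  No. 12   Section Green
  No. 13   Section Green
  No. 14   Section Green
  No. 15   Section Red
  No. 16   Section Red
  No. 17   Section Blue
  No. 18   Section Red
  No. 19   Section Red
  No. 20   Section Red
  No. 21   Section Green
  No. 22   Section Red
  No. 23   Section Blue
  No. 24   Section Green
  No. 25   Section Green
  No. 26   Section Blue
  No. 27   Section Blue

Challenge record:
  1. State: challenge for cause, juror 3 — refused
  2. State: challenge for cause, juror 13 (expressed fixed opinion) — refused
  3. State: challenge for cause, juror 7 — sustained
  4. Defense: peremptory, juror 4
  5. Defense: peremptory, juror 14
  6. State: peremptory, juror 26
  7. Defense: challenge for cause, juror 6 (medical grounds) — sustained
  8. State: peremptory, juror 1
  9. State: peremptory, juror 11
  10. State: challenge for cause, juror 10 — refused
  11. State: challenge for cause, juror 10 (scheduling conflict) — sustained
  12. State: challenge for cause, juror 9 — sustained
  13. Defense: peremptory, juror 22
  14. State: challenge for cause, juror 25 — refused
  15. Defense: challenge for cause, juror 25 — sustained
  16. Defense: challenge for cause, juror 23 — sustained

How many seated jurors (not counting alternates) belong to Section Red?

1

Removed: #1, #4, #6, #7, #9, #10, #11, #14, #22, #23, #25, #26.
Seated jurors 1–6: #2, #3, #5, #8, #12, #13 (alternates #15, #16, #17, #18 not counted).
Of those, in Section Red: #3 → 1.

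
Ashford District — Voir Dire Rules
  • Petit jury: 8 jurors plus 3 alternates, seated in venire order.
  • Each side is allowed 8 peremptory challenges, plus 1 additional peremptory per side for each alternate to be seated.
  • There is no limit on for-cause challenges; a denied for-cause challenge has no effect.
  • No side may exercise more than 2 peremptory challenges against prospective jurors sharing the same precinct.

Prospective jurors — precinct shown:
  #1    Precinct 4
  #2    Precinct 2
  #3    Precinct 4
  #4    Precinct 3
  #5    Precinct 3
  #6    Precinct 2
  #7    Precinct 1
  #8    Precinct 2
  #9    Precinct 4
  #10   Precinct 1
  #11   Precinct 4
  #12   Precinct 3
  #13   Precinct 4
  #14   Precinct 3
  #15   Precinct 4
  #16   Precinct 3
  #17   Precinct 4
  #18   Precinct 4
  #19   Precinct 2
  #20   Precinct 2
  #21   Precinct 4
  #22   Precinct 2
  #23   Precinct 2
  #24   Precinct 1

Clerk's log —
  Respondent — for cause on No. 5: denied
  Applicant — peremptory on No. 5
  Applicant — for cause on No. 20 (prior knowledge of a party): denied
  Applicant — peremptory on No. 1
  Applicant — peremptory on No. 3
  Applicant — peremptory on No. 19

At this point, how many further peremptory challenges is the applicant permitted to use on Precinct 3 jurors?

1

Applicant peremptories so far: #5, #1, #3, #19 — 4 of 11 used, 7 left overall.
Against Precinct 3: #5 — 1 used; per-precinct cap 2 leaves 1.
Binding limit: min(7, 1) = 1.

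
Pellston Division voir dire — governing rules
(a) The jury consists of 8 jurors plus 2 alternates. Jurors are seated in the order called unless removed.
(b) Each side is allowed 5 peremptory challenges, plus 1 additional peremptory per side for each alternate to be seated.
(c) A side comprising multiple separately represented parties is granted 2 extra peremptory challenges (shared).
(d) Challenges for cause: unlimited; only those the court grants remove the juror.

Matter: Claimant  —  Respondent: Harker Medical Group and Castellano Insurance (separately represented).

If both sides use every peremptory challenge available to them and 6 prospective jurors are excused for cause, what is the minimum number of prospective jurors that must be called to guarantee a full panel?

32

Seats to fill: 8 + 2 alternates = 10.
Peremptories — Claimant: 5 + 1×2 = 7; Respondent: 5 + 1×2 + 2 = 9; total 16.
For-cause removals: 6.
Minimum venire: 10 + 16 + 6 = 32.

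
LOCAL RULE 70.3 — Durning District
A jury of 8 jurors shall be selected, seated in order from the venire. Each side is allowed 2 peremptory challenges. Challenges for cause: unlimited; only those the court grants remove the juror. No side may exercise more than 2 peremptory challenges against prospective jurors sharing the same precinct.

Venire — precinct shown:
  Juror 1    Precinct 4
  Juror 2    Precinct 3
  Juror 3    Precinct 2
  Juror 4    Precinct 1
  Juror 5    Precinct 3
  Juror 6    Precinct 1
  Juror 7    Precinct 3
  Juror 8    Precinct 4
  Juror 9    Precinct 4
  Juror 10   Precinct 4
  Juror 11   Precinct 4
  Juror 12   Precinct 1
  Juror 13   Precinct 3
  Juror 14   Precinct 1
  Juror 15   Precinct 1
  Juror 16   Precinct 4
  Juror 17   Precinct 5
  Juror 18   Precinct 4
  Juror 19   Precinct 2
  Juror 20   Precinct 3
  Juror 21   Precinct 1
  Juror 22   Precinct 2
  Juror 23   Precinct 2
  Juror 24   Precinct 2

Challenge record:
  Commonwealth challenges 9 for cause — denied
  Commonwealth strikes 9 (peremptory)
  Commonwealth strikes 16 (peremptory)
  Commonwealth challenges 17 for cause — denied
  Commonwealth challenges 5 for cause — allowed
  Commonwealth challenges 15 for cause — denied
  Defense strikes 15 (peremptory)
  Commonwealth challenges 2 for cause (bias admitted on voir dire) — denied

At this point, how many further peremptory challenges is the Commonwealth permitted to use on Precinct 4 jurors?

0

Commonwealth peremptories so far: #9, #16 — 2 of 2 used, 0 left overall.
Against Precinct 4: #9, #16 — 2 used; per-precinct cap 2 leaves 0.
Binding limit: min(0, 0) = 0.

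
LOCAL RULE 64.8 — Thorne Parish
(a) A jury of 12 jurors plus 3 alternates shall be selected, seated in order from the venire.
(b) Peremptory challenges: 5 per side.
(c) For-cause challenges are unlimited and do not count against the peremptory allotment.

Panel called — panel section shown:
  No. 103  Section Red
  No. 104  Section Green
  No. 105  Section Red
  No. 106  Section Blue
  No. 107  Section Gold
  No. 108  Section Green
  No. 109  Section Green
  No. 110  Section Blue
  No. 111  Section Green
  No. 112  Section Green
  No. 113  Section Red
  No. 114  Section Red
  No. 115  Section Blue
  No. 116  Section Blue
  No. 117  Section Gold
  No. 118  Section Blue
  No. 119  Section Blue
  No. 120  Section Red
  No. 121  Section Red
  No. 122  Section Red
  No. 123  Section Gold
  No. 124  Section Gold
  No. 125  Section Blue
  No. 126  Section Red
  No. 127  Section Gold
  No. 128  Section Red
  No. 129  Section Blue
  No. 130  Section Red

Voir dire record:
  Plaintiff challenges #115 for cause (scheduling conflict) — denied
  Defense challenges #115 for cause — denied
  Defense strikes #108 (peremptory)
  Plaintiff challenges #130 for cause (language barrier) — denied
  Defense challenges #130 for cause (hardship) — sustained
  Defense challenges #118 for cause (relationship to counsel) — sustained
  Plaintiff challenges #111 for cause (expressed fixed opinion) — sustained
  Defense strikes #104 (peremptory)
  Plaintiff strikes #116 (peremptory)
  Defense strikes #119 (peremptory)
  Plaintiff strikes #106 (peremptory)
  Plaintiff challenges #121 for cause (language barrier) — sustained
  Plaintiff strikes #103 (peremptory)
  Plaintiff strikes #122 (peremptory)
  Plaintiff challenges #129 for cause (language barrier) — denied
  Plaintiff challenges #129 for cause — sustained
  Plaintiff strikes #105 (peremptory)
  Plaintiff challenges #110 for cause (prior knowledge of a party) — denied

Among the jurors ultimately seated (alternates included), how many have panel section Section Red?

5

Removed: #103, #104, #105, #106, #108, #111, #116, #118, #119, #121, #122, #129, #130.
Seated (15 incl. alternates): #107, #109, #110, #112, #113, #114, #115, #117, #120, #123, #124, #125, #126, #127, #128.
Of those, in Section Red: #113, #114, #120, #126, #128 → 5.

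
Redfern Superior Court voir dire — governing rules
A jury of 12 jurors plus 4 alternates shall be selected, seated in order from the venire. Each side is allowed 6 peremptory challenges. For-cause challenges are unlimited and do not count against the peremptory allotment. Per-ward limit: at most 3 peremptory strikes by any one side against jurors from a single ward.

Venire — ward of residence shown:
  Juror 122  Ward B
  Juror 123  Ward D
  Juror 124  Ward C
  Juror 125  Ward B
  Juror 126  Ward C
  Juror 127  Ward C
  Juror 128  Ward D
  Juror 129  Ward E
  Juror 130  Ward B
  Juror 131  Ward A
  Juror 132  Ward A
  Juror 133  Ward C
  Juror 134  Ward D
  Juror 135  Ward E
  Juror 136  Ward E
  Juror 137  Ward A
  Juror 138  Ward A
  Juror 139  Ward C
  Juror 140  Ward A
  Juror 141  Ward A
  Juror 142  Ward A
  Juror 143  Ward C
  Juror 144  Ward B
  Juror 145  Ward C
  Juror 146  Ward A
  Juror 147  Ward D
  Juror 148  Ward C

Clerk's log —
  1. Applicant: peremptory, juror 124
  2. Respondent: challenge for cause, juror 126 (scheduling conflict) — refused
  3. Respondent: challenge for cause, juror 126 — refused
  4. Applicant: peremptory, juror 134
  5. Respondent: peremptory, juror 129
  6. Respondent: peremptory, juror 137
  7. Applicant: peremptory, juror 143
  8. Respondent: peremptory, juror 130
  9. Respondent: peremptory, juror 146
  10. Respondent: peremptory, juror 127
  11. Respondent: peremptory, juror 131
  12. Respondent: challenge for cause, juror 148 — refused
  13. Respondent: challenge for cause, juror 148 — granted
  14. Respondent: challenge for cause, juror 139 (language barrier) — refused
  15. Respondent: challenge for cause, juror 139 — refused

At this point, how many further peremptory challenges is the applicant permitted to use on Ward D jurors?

2

Applicant peremptories so far: #124, #134, #143 — 3 of 6 used, 3 left overall.
Against Ward D: #134 — 1 used; per-ward cap 3 leaves 2.
Binding limit: min(3, 2) = 2.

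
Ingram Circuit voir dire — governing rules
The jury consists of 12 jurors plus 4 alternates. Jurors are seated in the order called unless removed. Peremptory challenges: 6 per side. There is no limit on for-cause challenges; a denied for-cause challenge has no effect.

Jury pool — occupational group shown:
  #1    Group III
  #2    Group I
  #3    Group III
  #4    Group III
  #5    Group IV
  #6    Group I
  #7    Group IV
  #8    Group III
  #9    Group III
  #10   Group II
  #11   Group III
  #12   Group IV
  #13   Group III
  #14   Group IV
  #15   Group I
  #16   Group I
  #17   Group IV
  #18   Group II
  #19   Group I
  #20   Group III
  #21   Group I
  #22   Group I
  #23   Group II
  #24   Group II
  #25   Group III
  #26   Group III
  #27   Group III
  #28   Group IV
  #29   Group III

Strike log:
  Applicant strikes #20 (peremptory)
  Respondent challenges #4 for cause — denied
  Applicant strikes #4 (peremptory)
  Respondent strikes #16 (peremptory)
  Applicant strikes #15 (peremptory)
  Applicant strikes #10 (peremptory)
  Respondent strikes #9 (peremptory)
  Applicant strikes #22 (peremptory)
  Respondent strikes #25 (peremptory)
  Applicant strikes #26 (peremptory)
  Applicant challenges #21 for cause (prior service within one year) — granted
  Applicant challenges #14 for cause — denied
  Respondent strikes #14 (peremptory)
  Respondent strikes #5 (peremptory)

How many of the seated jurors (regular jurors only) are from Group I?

3

Removed: #4, #5, #9, #10, #14, #15, #16, #20, #21, #22, #25, #26.
Seated jurors 1–12: #1, #2, #3, #6, #7, #8, #11, #12, #13, #17, #18, #19 (alternates #23, #24, #27, #28 not counted).
Of those, in Group I: #2, #6, #19 → 3.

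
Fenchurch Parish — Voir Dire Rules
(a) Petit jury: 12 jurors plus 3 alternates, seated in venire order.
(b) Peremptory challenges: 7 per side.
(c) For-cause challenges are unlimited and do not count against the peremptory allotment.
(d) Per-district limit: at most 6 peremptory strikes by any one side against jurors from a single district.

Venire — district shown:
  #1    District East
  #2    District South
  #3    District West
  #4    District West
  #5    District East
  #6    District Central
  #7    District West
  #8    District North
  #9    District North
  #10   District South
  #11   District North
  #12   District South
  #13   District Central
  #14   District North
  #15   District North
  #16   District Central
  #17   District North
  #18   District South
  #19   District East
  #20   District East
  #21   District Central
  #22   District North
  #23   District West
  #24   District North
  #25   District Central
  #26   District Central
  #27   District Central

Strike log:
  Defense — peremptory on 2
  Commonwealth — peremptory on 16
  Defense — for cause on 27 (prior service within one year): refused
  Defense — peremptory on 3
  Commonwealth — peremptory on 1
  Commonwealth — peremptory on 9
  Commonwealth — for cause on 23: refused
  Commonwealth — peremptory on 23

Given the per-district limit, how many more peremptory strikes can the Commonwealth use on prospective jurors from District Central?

Commonwealth peremptories so far: #16, #1, #9, #23 — 4 of 7 used, 3 left overall.
Against District Central: #16 — 1 used; per-district cap 6 leaves 5.
Binding limit: min(3, 5) = 3.

3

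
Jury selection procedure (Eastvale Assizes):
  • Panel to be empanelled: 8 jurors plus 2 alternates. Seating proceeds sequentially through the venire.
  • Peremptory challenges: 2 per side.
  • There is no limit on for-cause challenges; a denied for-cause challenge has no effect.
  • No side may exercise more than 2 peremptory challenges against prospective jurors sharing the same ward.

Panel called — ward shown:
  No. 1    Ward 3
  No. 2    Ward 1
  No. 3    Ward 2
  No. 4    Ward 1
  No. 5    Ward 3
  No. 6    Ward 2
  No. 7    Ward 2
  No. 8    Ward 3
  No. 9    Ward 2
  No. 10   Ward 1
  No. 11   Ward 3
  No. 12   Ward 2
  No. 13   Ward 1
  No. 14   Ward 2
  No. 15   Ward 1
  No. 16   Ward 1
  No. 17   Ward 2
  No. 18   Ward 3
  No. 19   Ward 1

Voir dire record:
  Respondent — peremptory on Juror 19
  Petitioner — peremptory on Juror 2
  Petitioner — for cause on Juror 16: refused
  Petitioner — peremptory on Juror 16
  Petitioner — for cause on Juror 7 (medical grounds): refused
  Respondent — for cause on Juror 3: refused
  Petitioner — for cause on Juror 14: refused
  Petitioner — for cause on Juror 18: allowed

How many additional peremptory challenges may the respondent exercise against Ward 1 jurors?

1

Respondent peremptories so far: #19 — 1 of 2 used, 1 left overall.
Against Ward 1: #19 — 1 used; per-ward cap 2 leaves 1.
Binding limit: min(1, 1) = 1.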